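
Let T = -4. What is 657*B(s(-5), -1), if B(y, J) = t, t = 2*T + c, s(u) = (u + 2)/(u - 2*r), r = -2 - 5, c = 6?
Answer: -1314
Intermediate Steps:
r = -7
s(u) = (2 + u)/(14 + u) (s(u) = (u + 2)/(u - 2*(-7)) = (2 + u)/(u + 14) = (2 + u)/(14 + u))
t = -2 (t = 2*(-4) + 6 = -8 + 6 = -2)
B(y, J) = -2
657*B(s(-5), -1) = 657*(-2) = -1314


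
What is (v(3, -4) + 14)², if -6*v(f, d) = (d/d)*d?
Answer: 1936/9 ≈ 215.11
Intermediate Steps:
v(f, d) = -d/6 (v(f, d) = -d/d*d/6 = -d/6)
(v(3, -4) + 14)² = (-⅙*(-4) + 14)² = (⅔ + 14)² = (44/3)² = 1936/9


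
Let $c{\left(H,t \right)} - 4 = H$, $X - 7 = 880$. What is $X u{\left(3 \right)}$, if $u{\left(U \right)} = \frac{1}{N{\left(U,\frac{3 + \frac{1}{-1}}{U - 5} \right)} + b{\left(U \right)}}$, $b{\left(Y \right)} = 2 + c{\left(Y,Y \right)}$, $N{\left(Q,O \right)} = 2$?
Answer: $\frac{887}{11} \approx 80.636$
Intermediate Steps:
$X = 887$ ($X = 7 + 880 = 887$)
$c{\left(H,t \right)} = 4 + H$
$b{\left(Y \right)} = 6 + Y$ ($b{\left(Y \right)} = 2 + \left(4 + Y\right) = 6 + Y$)
$u{\left(U \right)} = \frac{1}{8 + U}$ ($u{\left(U \right)} = \frac{1}{2 + \left(6 + U\right)} = \frac{1}{8 + U}$)
$X u{\left(3 \right)} = \frac{887}{8 + 3} = \frac{887}{11}$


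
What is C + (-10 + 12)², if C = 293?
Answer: 297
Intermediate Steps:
C + (-10 + 12)² = 293 + (-10 + 12)² = 293 + 2² = 293 + 4 = 297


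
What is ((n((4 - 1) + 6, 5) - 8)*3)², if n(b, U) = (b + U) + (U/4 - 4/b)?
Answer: 60025/144 ≈ 416.84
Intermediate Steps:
n(b, U) = b - 4/b + 5*U/4 (n(b, U) = (U + b) + (U*(¼) - 4/b) = (U + b) + (U/4 - 4/b) = (U + b) + (-4/b + U/4) = b - 4/b + 5*U/4)
((n((4 - 1) + 6, 5) - 8)*3)² = (((((4 - 1) + 6) - 4/((4 - 1) + 6) + (5/4)*5) - 8)*3)² = ((((3 + 6) - 4/(3 + 6) + 25/4) - 8)*3)² = (((9 - 4/9 + 25/4) - 8)*3)² = ((533/36 - 8)*3)² = ((245/36)*3)² = (245/12)² = 60025/144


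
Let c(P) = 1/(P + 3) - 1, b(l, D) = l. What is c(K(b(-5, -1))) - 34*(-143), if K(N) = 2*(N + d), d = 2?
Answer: 14582/3 ≈ 4860.7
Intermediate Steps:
K(N) = 4 + 2*N (K(N) = 2*(N + 2) = 2*(2 + N) = 4 + 2*N)
c(P) = -1 + 1/(3 + P) (c(P) = 1/(3 + P) - 1 = -1 + 1/(3 + P))
c(K(b(-5, -1))) - 34*(-143) = (-2 - (4 + 2*(-5)))/(3 + (4 + 2*(-5))) - 34*(-143) = (-2 - (4 - 10))/(3 + (4 - 10)) + 4862 = (-2 - 1*(-6))/(3 - 6) + 4862 = (-2 + 6)/(-3) + 4862 = -⅓*4 + 4862 = -4/3 + 4862 = 14582/3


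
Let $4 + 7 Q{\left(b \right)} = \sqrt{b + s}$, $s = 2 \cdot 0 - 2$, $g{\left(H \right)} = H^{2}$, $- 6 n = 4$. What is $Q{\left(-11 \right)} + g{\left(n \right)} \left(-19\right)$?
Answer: $- \frac{568}{63} + \frac{i \sqrt{13}}{7} \approx -9.0159 + 0.51508 i$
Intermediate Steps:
$n = - \frac{2}{3}$ ($n = \left(- \frac{1}{6}\right) 4 = - \frac{2}{3} \approx -0.66667$)
$s = -2$ ($s = 0 - 2 = -2$)
$Q{\left(b \right)} = - \frac{4}{7} + \frac{\sqrt{-2 + b}}{7}$ ($Q{\left(b \right)} = - \frac{4}{7} + \frac{\sqrt{b - 2}}{7} = - \frac{4}{7} + \frac{\sqrt{-2 + b}}{7}$)
$Q{\left(-11 \right)} + g{\left(n \right)} \left(-19\right) = \left(- \frac{4}{7} + \frac{\sqrt{-2 - 11}}{7}\right) + \left(- \frac{2}{3}\right)^{2} \left(-19\right) = \left(- \frac{4}{7} + \frac{\sqrt{-13}}{7}\right) + \frac{4}{9} \left(-19\right) = \left(- \frac{4}{7} + \frac{i \sqrt{13}}{7}\right) - \frac{76}{9} = - \frac{568}{63} + \frac{i \sqrt{13}}{7}$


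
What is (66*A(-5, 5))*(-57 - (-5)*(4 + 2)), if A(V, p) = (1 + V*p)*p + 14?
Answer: 188892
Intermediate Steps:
A(V, p) = 14 + p*(1 + V*p) (A(V, p) = p*(1 + V*p) + 14 = 14 + p*(1 + V*p))
(66*A(-5, 5))*(-57 - (-5)*(4 + 2)) = (66*(14 + 5 - 5*5**2))*(-57 - (-5)*(4 + 2)) = (66*(14 + 5 - 5*25))*(-57 - (-5)*6) = (66*(14 + 5 - 125))*(-57 - 1*(-30)) = (66*(-106))*(-57 + 30) = -6996*(-27) = 188892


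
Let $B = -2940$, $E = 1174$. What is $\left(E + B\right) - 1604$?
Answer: $-3370$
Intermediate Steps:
$\left(E + B\right) - 1604 = \left(1174 - 2940\right) - 1604 = -1766 - 1604 = -3370$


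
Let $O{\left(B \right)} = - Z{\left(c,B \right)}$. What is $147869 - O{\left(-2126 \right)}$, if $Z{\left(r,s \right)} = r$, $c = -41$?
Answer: $147828$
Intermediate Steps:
$O{\left(B \right)} = 41$ ($O{\left(B \right)} = \left(-1\right) \left(-41\right) = 41$)
$147869 - O{\left(-2126 \right)} = 147869 - 41 = 147828$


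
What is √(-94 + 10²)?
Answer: √6 ≈ 2.4495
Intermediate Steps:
√(-94 + 10²) = √(-94 + 100) = √6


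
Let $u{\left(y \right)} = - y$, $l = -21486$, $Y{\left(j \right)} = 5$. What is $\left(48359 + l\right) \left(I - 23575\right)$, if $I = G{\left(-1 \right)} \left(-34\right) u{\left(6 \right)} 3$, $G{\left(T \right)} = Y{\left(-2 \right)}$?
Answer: $-551299595$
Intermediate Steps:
$G{\left(T \right)} = 5$
$I = 3060$ ($I = 5 \left(-34\right) \left(-1\right) 6 \cdot 3 = - 170 \left(\left(-6\right) 3\right) = \left(-170\right) \left(-18\right) = 3060$)
$\left(48359 + l\right) \left(I - 23575\right) = \left(48359 - 21486\right) \left(3060 - 23575\right) = 26873 \left(-20515\right) = -551299595$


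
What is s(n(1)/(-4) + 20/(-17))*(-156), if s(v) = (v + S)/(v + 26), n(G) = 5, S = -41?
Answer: 460668/1603 ≈ 287.38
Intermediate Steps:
s(v) = (-41 + v)/(26 + v) (s(v) = (v - 41)/(v + 26) = (-41 + v)/(26 + v))
s(n(1)/(-4) + 20/(-17))*(-156) = ((-41 + (5/(-4) + 20/(-17)))/(26 + (5/(-4) + 20/(-17))))*(-156) = ((-41 + (5*(-¼) + 20*(-1/17)))/(26 + (5*(-¼) + 20*(-1/17))))*(-156) = ((-41 + (-5/4 - 20/17))/(26 + (-5/4 - 20/17)))*(-156) = ((-41 - 165/68)/(26 - 165/68))*(-156) = (-2953/68/(1603/68))*(-156) = ((68/1603)*(-2953/68))*(-156) = -2953/1603*(-156) = 460668/1603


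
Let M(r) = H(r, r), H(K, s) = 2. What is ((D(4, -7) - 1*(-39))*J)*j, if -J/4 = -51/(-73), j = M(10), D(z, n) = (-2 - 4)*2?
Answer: -11016/73 ≈ -150.90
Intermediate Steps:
D(z, n) = -12 (D(z, n) = -6*2 = -12)
M(r) = 2
j = 2
J = -204/73 (J = -(-204)/(-73) = -(-204)*(-1)/73 = -4*51/73 = -204/73 ≈ -2.7945)
((D(4, -7) - 1*(-39))*J)*j = ((-12 - 1*(-39))*(-204/73))*2 = ((-12 + 39)*(-204/73))*2 = (27*(-204/73))*2 = -5508/73*2 = -11016/73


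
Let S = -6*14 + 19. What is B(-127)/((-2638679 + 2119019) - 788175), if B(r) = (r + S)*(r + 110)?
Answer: -1088/435945 ≈ -0.0024957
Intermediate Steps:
S = -65 (S = -84 + 19 = -65)
B(r) = (-65 + r)*(110 + r) (B(r) = (r - 65)*(r + 110) = (-65 + r)*(110 + r))
B(-127)/((-2638679 + 2119019) - 788175) = (-7150 + (-127)² + 45*(-127))/((-2638679 + 2119019) - 788175) = (-7150 + 16129 - 5715)/(-519660 - 788175) = 3264/(-1307835) = 3264*(-1/1307835) = -1088/435945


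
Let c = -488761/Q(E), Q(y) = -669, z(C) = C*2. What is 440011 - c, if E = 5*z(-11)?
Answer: 293878598/669 ≈ 4.3928e+5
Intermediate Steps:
z(C) = 2*C
E = -110 (E = 5*(2*(-11)) = 5*(-22) = -110)
c = 488761/669 (c = -488761/(-669) = -488761*(-1/669) = 488761/669 ≈ 730.58)
440011 - c = 440011 - 1*488761/669 = 440011 - 488761/669 = 293878598/669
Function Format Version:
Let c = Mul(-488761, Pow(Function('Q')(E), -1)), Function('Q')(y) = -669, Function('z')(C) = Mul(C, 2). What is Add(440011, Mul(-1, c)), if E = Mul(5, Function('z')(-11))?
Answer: Rational(293878598, 669) ≈ 4.3928e+5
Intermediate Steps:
Function('z')(C) = Mul(2, C)
E = -110 (E = Mul(5, Mul(2, -11)) = Mul(5, -22) = -110)
c = Rational(488761, 669) (c = Mul(-488761, Pow(-669, -1)) = Mul(-488761, Rational(-1, 669)) = Rational(488761, 669) ≈ 730.58)
Add(440011, Mul(-1, c)) = Add(440011, Mul(-1, Rational(488761, 669))) = Add(440011, Rational(-488761, 669)) = Rational(293878598, 669)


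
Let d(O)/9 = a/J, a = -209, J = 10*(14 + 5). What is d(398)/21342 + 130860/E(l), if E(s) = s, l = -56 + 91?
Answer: 1861875849/497980 ≈ 3738.9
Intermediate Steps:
l = 35
J = 190 (J = 10*19 = 190)
d(O) = -99/10 (d(O) = 9*(-209/190) = 9*(-209*1/190) = 9*(-11/10) = -99/10)
d(398)/21342 + 130860/E(l) = -99/10/21342 + 130860/35 = -99/10*1/21342 + 130860*(1/35) = -33/71140 + 26172/7 = 1861875849/497980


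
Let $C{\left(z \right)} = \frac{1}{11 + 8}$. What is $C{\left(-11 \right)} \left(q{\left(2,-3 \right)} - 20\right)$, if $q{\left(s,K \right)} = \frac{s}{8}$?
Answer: $- \frac{79}{76} \approx -1.0395$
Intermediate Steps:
$q{\left(s,K \right)} = \frac{s}{8}$ ($q{\left(s,K \right)} = s \frac{1}{8} = \frac{s}{8}$)
$C{\left(z \right)} = \frac{1}{19}$
$C{\left(-11 \right)} \left(q{\left(2,-3 \right)} - 20\right) = \frac{\frac{1}{8} \cdot 2 - 20}{19} = \frac{\frac{1}{4} - 20}{19} = \frac{1}{19} \left(- \frac{79}{4}\right) = - \frac{79}{76}$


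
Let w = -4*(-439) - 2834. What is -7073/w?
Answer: 643/98 ≈ 6.5612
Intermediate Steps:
w = -1078 (w = 1756 - 2834 = -1078)
-7073/w = -7073/(-1078) = -7073*(-1/1078) = 643/98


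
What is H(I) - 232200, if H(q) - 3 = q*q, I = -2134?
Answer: 4321759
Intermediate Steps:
H(q) = 3 + q² (H(q) = 3 + q*q = 3 + q²)
H(I) - 232200 = (3 + (-2134)²) - 232200 = (3 + 4553956) - 232200 = 4553959 - 232200 = 4321759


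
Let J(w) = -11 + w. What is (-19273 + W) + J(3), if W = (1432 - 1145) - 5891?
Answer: -24885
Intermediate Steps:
W = -5604 (W = 287 - 5891 = -5604)
(-19273 + W) + J(3) = (-19273 - 5604) + (-11 + 3) = -24877 - 8 = -24885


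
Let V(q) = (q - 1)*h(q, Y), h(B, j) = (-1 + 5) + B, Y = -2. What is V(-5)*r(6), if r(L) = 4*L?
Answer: 144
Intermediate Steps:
h(B, j) = 4 + B
V(q) = (-1 + q)*(4 + q) (V(q) = (q - 1)*(4 + q) = (-1 + q)*(4 + q))
V(-5)*r(6) = ((-1 - 5)*(4 - 5))*(4*6) = -6*(-1)*24 = 6*24 = 144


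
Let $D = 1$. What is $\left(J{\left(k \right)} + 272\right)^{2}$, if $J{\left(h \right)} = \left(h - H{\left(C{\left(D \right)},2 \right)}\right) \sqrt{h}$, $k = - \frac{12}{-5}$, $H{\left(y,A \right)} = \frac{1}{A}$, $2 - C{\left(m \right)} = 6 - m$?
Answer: $\frac{9249083}{125} + \frac{10336 \sqrt{15}}{25} \approx 75594.0$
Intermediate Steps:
$C{\left(m \right)} = -4 + m$ ($C{\left(m \right)} = 2 - \left(6 - m\right) = 2 + \left(-6 + m\right) = -4 + m$)
$k = \frac{12}{5}$ ($k = \left(-12\right) \left(- \frac{1}{5}\right) = \frac{12}{5} \approx 2.4$)
$J{\left(h \right)} = \sqrt{h} \left(- \frac{1}{2} + h\right)$ ($J{\left(h \right)} = \left(h - \frac{1}{2}\right) \sqrt{h} = \left(- \frac{1}{2} + h\right) \sqrt{h} = \sqrt{h} \left(- \frac{1}{2} + h\right)$)
$\left(J{\left(k \right)} + 272\right)^{2} = \left(\sqrt{\frac{12}{5}} \left(- \frac{1}{2} + \frac{12}{5}\right) + 272\right)^{2} = \left(\frac{2 \sqrt{15}}{5} \cdot \frac{19}{10} + 272\right)^{2} = \left(\frac{19 \sqrt{15}}{25} + 272\right)^{2} = \left(272 + \frac{19 \sqrt{15}}{25}\right)^{2}$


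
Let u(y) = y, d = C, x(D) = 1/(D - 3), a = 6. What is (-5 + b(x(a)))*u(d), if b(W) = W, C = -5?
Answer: 70/3 ≈ 23.333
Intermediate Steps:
x(D) = 1/(-3 + D)
d = -5
(-5 + b(x(a)))*u(d) = (-5 + 1/(-3 + 6))*(-5) = (-5 + 1/3)*(-5) = (-5 + ⅓)*(-5) = -14/3*(-5) = 70/3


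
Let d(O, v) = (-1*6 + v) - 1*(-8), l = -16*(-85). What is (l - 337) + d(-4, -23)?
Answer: 1002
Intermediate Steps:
l = 1360
d(O, v) = 2 + v (d(O, v) = (-6 + v) + 8 = 2 + v)
(l - 337) + d(-4, -23) = (1360 - 337) + (2 - 23) = 1023 - 21 = 1002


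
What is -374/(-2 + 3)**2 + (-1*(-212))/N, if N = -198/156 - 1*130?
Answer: -1281974/3413 ≈ -375.62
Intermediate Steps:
N = -3413/26 (N = -198*1/156 - 130 = -33/26 - 130 = -3413/26 ≈ -131.27)
-374/(-2 + 3)**2 + (-1*(-212))/N = -374/(-2 + 3)**2 + (-1*(-212))/(-3413/26) = -374/(1**2) + 212*(-26/3413) = -374/1 - 5512/3413 = -374*1 - 5512/3413 = -374 - 5512/3413 = -1281974/3413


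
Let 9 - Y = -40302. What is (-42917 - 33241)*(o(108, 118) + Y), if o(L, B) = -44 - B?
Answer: -3057667542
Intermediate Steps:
Y = 40311 (Y = 9 - 1*(-40302) = 9 + 40302 = 40311)
(-42917 - 33241)*(o(108, 118) + Y) = (-42917 - 33241)*((-44 - 1*118) + 40311) = -76158*((-44 - 118) + 40311) = -76158*(-162 + 40311) = -76158*40149 = -3057667542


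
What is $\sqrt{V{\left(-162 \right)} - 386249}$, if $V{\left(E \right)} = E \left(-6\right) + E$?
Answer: $i \sqrt{385439} \approx 620.84 i$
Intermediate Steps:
$V{\left(E \right)} = - 5 E$ ($V{\left(E \right)} = - 6 E + E = - 5 E$)
$\sqrt{V{\left(-162 \right)} - 386249} = \sqrt{\left(-5\right) \left(-162\right) - 386249} = \sqrt{810 - 386249} = \sqrt{-385439} = i \sqrt{385439}$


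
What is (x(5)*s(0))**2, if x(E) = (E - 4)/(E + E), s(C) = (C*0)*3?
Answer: 0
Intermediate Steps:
s(C) = 0 (s(C) = 0*3 = 0)
x(E) = (-4 + E)/(2*E) (x(E) = (-4 + E)/((2*E)) = (-4 + E)*(1/(2*E)) = (-4 + E)/(2*E))
(x(5)*s(0))**2 = (((1/2)*(-4 + 5)/5)*0)**2 = (((1/2)*(1/5)*1)*0)**2 = ((1/10)*0)**2 = 0**2 = 0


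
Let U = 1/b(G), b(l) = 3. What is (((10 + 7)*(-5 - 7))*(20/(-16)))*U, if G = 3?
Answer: 85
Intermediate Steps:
U = ⅓ (U = 1/3 = ⅓ ≈ 0.33333)
(((10 + 7)*(-5 - 7))*(20/(-16)))*U = (((10 + 7)*(-5 - 7))*(20/(-16)))*(⅓) = ((17*(-12))*(20*(-1/16)))*(⅓) = -204*(-5/4)*(⅓) = 255*(⅓) = 85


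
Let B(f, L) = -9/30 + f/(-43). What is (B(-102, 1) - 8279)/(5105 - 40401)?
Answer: 3559079/15177280 ≈ 0.23450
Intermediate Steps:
B(f, L) = -3/10 - f/43 (B(f, L) = -9*1/30 + f*(-1/43) = -3/10 - f/43)
(B(-102, 1) - 8279)/(5105 - 40401) = ((-3/10 - 1/43*(-102)) - 8279)/(5105 - 40401) = ((-3/10 + 102/43) - 8279)/(-35296) = (891/430 - 8279)*(-1/35296) = -3559079/430*(-1/35296) = 3559079/15177280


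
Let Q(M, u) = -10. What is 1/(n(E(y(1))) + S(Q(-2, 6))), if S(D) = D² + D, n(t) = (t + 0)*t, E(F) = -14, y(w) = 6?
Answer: 1/286 ≈ 0.0034965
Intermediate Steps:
n(t) = t² (n(t) = t*t = t²)
S(D) = D + D²
1/(n(E(y(1))) + S(Q(-2, 6))) = 1/((-14)² - 10*(1 - 10)) = 1/(196 - 10*(-9)) = 1/(196 + 90) = 1/286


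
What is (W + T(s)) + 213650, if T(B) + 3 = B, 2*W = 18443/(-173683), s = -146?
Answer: 74162969923/347366 ≈ 2.1350e+5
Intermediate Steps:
W = -18443/347366 (W = (18443/(-173683))/2 = (18443*(-1/173683))/2 = (½)*(-18443/173683) = -18443/347366 ≈ -0.053094)
T(B) = -3 + B
(W + T(s)) + 213650 = (-18443/347366 + (-3 - 146)) + 213650 = (-18443/347366 - 149) + 213650 = -51775977/347366 + 213650 = 74162969923/347366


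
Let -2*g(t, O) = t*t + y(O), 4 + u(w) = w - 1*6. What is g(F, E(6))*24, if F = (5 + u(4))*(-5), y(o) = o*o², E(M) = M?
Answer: -2892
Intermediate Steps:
u(w) = -10 + w (u(w) = -4 + (w - 1*6) = -4 + (w - 6) = -4 + (-6 + w) = -10 + w)
y(o) = o³
F = 5 (F = (5 + (-10 + 4))*(-5) = (5 - 6)*(-5) = -1*(-5) = 5)
g(t, O) = -O³/2 - t²/2 (g(t, O) = -(t*t + O³)/2 = -(t² + O³)/2 = -(O³ + t²)/2 = -O³/2 - t²/2)
g(F, E(6))*24 = (-½*6³ - ½*5²)*24 = (-½*216 - ½*25)*24 = (-108 - 25/2)*24 = -241/2*24 = -2892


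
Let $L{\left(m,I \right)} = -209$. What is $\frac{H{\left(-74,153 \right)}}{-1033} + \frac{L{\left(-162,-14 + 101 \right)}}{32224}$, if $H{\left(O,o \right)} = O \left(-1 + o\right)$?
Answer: $\frac{19065245}{1751968} \approx 10.882$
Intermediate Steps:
$\frac{H{\left(-74,153 \right)}}{-1033} + \frac{L{\left(-162,-14 + 101 \right)}}{32224} = \frac{\left(-74\right) \left(-1 + 153\right)}{-1033} - \frac{209}{32224} = \left(-74\right) 152 \left(- \frac{1}{1033}\right) - \frac{11}{1696} = \left(-11248\right) \left(- \frac{1}{1033}\right) - \frac{11}{1696} = \frac{11248}{1033} - \frac{11}{1696} = \frac{19065245}{1751968}$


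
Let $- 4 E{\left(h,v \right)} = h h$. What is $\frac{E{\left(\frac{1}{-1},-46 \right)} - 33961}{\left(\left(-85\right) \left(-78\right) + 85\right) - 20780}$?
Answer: $\frac{27169}{11252} \approx 2.4146$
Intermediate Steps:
$E{\left(h,v \right)} = - \frac{h^{2}}{4}$ ($E{\left(h,v \right)} = - \frac{h h}{4} = - \frac{h^{2}}{4}$)
$\frac{E{\left(\frac{1}{-1},-46 \right)} - 33961}{\left(\left(-85\right) \left(-78\right) + 85\right) - 20780} = \frac{- \frac{\left(\frac{1}{-1}\right)^{2}}{4} - 33961}{\left(\left(-85\right) \left(-78\right) + 85\right) - 20780} = \frac{- \frac{\left(-1\right)^{2}}{4} - 33961}{\left(6630 + 85\right) - 20780} = \frac{\left(- \frac{1}{4}\right) 1 - 33961}{6715 - 20780} = \frac{- \frac{1}{4} - 33961}{-14065} = \left(- \frac{135845}{4}\right) \left(- \frac{1}{14065}\right) = \frac{27169}{11252}$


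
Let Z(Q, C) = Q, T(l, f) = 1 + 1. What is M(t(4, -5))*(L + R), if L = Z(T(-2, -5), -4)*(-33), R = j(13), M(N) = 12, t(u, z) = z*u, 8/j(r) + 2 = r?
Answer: -8616/11 ≈ -783.27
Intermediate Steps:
T(l, f) = 2
j(r) = 8/(-2 + r)
t(u, z) = u*z
R = 8/11 (R = 8/(-2 + 13) = 8/11 ≈ 0.72727)
L = -66 (L = 2*(-33) = -66)
M(t(4, -5))*(L + R) = 12*(-66 + 8/11) = 12*(-718/11) = -8616/11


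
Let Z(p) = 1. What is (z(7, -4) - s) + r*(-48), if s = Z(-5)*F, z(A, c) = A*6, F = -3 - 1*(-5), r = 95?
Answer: -4520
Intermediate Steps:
F = 2 (F = -3 + 5 = 2)
z(A, c) = 6*A
s = 2 (s = 1*2 = 2)
(z(7, -4) - s) + r*(-48) = (6*7 - 1*2) + 95*(-48) = (42 - 2) - 4560 = 40 - 4560 = -4520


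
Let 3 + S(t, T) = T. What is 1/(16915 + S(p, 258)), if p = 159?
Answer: 1/17170 ≈ 5.8241e-5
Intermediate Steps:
S(t, T) = -3 + T
1/(16915 + S(p, 258)) = 1/(16915 + (-3 + 258)) = 1/(16915 + 255) = 1/17170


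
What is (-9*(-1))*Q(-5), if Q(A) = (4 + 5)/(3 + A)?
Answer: -81/2 ≈ -40.500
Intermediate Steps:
Q(A) = 9/(3 + A)
(-9*(-1))*Q(-5) = (-9*(-1))*(9/(3 - 5)) = 9*(9/(-2)) = 9*(9*(-1/2)) = 9*(-9/2) = -81/2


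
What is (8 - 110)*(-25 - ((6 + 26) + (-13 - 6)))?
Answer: 3876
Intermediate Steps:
(8 - 110)*(-25 - ((6 + 26) + (-13 - 6))) = -102*(-25 - (32 - 19)) = -102*(-25 - 1*13) = -102*(-25 - 13) = -102*(-38) = 3876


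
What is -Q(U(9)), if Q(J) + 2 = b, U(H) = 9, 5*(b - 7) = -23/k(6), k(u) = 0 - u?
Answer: -173/30 ≈ -5.7667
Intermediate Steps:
k(u) = -u
b = 233/30 (b = 7 + (-23/((-1*6)))/5 = 7 + (-23/(-6))/5 = 7 + (-23*(-⅙))/5 = 7 + (⅕)*(23/6) = 7 + 23/30 = 233/30 ≈ 7.7667)
Q(J) = 173/30 (Q(J) = -2 + 233/30 = 173/30)
-Q(U(9)) = -1*173/30 = -173/30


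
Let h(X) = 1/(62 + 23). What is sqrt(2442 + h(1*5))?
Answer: sqrt(17643535)/85 ≈ 49.417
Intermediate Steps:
h(X) = 1/85
sqrt(2442 + h(1*5)) = sqrt(2442 + 1/85) = sqrt(207571/85) = sqrt(17643535)/85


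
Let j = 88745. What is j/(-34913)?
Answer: -88745/34913 ≈ -2.5419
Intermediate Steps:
j/(-34913) = 88745/(-34913) = 88745*(-1/34913) = -88745/34913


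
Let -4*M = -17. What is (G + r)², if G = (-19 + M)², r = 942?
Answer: 344213809/256 ≈ 1.3446e+6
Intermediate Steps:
M = 17/4 (M = -¼*(-17) = 17/4 ≈ 4.2500)
G = 3481/16 (G = (-19 + 17/4)² = (-59/4)² = 3481/16 ≈ 217.56)
(G + r)² = (3481/16 + 942)² = (18553/16)² = 344213809/256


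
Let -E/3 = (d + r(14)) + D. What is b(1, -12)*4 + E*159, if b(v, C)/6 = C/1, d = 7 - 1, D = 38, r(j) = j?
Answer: -27954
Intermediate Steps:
d = 6
E = -174 (E = -3*((6 + 14) + 38) = -3*(20 + 38) = -3*58 = -174)
b(v, C) = 6*C (b(v, C) = 6*(C/1) = 6*(C*1) = 6*C)
b(1, -12)*4 + E*159 = (6*(-12))*4 - 174*159 = -72*4 - 27666 = -288 - 27666 = -27954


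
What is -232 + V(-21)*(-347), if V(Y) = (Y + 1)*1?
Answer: 6708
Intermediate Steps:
V(Y) = 1 + Y (V(Y) = (1 + Y)*1 = 1 + Y)
-232 + V(-21)*(-347) = -232 + (1 - 21)*(-347) = -232 - 20*(-347) = -232 + 6940 = 6708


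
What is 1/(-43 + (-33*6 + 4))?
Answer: -1/237 ≈ -0.0042194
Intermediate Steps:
1/(-43 + (-33*6 + 4)) = 1/(-43 + (-11*18 + 4)) = 1/(-43 + (-198 + 4)) = 1/(-43 - 194) = 1/(-237) = -1/237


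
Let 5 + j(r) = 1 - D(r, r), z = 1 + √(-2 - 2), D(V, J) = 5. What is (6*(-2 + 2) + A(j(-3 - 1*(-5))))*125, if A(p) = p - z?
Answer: -1250 - 250*I ≈ -1250.0 - 250.0*I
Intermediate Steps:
z = 1 + 2*I (z = 1 + √(-4) = 1 + 2*I ≈ 1.0 + 2.0*I)
j(r) = -9 (j(r) = -5 + (1 - 1*5) = -5 + (1 - 5) = -5 - 4 = -9)
A(p) = -1 + p - 2*I (A(p) = p - (1 + 2*I) = p + (-1 - 2*I) = -1 + p - 2*I)
(6*(-2 + 2) + A(j(-3 - 1*(-5))))*125 = (6*(-2 + 2) + (-1 - 9 - 2*I))*125 = (6*0 + (-10 - 2*I))*125 = (0 + (-10 - 2*I))*125 = (-10 - 2*I)*125 = -1250 - 250*I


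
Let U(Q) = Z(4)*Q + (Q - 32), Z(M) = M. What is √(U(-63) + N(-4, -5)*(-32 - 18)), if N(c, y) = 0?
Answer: I*√347 ≈ 18.628*I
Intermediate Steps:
U(Q) = -32 + 5*Q (U(Q) = 4*Q + (Q - 32) = 4*Q + (-32 + Q) = -32 + 5*Q)
√(U(-63) + N(-4, -5)*(-32 - 18)) = √((-32 + 5*(-63)) + 0*(-32 - 18)) = √((-32 - 315) + 0*(-50)) = √(-347 + 0) = √(-347) = I*√347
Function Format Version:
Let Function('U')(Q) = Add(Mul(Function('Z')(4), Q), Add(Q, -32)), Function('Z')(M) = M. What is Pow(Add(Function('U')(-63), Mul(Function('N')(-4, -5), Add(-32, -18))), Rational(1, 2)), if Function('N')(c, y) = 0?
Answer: Mul(I, Pow(347, Rational(1, 2))) ≈ Mul(18.628, I)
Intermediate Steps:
Function('U')(Q) = Add(-32, Mul(5, Q)) (Function('U')(Q) = Add(Mul(4, Q), Add(Q, -32)) = Add(Mul(4, Q), Add(-32, Q)) = Add(-32, Mul(5, Q)))
Pow(Add(Function('U')(-63), Mul(Function('N')(-4, -5), Add(-32, -18))), Rational(1, 2)) = Pow(Add(Add(-32, Mul(5, -63)), Mul(0, Add(-32, -18))), Rational(1, 2)) = Pow(Add(Add(-32, -315), Mul(0, -50)), Rational(1, 2)) = Pow(Add(-347, 0), Rational(1, 2)) = Pow(-347, Rational(1, 2)) = Mul(I, Pow(347, Rational(1, 2)))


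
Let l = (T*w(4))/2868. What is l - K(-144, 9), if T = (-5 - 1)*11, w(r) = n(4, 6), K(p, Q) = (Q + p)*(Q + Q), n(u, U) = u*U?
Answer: 580638/239 ≈ 2429.4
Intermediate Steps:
n(u, U) = U*u
K(p, Q) = 2*Q*(Q + p) (K(p, Q) = (Q + p)*(2*Q) = 2*Q*(Q + p))
w(r) = 24 (w(r) = 6*4 = 24)
T = -66 (T = -6*11 = -66)
l = -132/239 (l = -66*24/2868 = -1584*1/2868 = -132/239 ≈ -0.55230)
l - K(-144, 9) = -132/239 - 2*9*(9 - 144) = -132/239 - 2*9*(-135) = -132/239 - 1*(-2430) = -132/239 + 2430 = 580638/239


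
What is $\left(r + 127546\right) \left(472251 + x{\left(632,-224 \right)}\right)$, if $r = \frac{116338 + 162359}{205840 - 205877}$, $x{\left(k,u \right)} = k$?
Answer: $\frac{2099839325915}{37} \approx 5.6752 \cdot 10^{10}$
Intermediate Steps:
$r = - \frac{278697}{37}$ ($r = \frac{278697}{-37} = 278697 \left(- \frac{1}{37}\right) = - \frac{278697}{37} \approx -7532.4$)
$\left(r + 127546\right) \left(472251 + x{\left(632,-224 \right)}\right) = \left(- \frac{278697}{37} + 127546\right) \left(472251 + 632\right) = \frac{4440505}{37} \cdot 472883 = \frac{2099839325915}{37}$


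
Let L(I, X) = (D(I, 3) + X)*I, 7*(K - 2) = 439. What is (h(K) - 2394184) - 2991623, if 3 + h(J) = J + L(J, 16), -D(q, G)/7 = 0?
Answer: -37692969/7 ≈ -5.3847e+6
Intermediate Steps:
K = 453/7 (K = 2 + (⅐)*439 = 2 + 439/7 = 453/7 ≈ 64.714)
D(q, G) = 0 (D(q, G) = -7*0 = 0)
L(I, X) = I*X (L(I, X) = (0 + X)*I = X*I = I*X)
h(J) = -3 + 17*J (h(J) = -3 + (J + J*16) = -3 + (J + 16*J) = -3 + 17*J)
(h(K) - 2394184) - 2991623 = ((-3 + 17*(453/7)) - 2394184) - 2991623 = ((-3 + 7701/7) - 2394184) - 2991623 = (7680/7 - 2394184) - 2991623 = -16751608/7 - 2991623 = -37692969/7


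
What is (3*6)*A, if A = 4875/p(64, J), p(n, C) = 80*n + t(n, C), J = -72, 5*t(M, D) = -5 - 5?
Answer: 14625/853 ≈ 17.145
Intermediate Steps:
t(M, D) = -2 (t(M, D) = (-5 - 5)/5 = (⅕)*(-10) = -2)
p(n, C) = -2 + 80*n (p(n, C) = 80*n - 2 = -2 + 80*n)
A = 1625/1706 (A = 4875/(-2 + 80*64) = 4875/(-2 + 5120) = 4875/5118 = 4875*(1/5118) = 1625/1706 ≈ 0.95252)
(3*6)*A = (3*6)*(1625/1706) = 18*(1625/1706) = 14625/853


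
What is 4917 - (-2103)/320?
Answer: 1575543/320 ≈ 4923.6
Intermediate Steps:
4917 - (-2103)/320 = 4917 - 1*(-2103/320) = 4917 + 2103/320 = 1575543/320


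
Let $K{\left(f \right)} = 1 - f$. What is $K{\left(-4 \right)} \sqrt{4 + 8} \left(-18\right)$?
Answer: $- 180 \sqrt{3} \approx -311.77$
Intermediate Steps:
$K{\left(-4 \right)} \sqrt{4 + 8} \left(-18\right) = \left(1 - -4\right) \sqrt{4 + 8} \left(-18\right) = \left(1 + 4\right) \sqrt{12} \left(-18\right) = 5 \cdot 2 \sqrt{3} \left(-18\right) = 10 \sqrt{3} \left(-18\right) = - 180 \sqrt{3}$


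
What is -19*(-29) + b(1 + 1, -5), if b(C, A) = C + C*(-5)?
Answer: 543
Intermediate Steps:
b(C, A) = -4*C (b(C, A) = C - 5*C = -4*C)
-19*(-29) + b(1 + 1, -5) = -19*(-29) - 4*(1 + 1) = 551 - 4*2 = 551 - 8 = 543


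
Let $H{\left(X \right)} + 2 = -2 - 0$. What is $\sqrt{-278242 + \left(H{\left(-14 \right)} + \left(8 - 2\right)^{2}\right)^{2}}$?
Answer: $3 i \sqrt{30802} \approx 526.51 i$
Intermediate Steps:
$H{\left(X \right)} = -4$ ($H{\left(X \right)} = -2 - 2 = -4$)
$\sqrt{-278242 + \left(H{\left(-14 \right)} + \left(8 - 2\right)^{2}\right)^{2}} = \sqrt{-278242 + \left(-4 + \left(8 - 2\right)^{2}\right)^{2}} = \sqrt{-278242 + \left(-4 + 6^{2}\right)^{2}} = \sqrt{-278242 + \left(-4 + 36\right)^{2}} = \sqrt{-278242 + 32^{2}} = \sqrt{-278242 + 1024} = \sqrt{-277218} = 3 i \sqrt{30802}$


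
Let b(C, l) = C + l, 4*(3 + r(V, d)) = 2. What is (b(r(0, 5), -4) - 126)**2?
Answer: 70225/4 ≈ 17556.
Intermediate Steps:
r(V, d) = -5/2 (r(V, d) = -3 + (1/4)*2 = -3 + 1/2 = -5/2)
(b(r(0, 5), -4) - 126)**2 = ((-5/2 - 4) - 126)**2 = (-13/2 - 126)**2 = (-265/2)**2 = 70225/4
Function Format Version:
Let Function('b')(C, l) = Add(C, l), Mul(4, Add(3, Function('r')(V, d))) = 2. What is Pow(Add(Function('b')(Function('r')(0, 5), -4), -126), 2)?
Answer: Rational(70225, 4) ≈ 17556.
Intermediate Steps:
Function('r')(V, d) = Rational(-5, 2) (Function('r')(V, d) = Add(-3, Mul(Rational(1, 4), 2)) = Add(-3, Rational(1, 2)) = Rational(-5, 2))
Pow(Add(Function('b')(Function('r')(0, 5), -4), -126), 2) = Pow(Add(Add(Rational(-5, 2), -4), -126), 2) = Pow(Add(Rational(-13, 2), -126), 2) = Pow(Rational(-265, 2), 2) = Rational(70225, 4)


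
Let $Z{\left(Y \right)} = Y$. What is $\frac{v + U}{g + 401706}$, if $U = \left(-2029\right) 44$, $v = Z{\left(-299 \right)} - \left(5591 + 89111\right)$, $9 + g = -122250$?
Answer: $- \frac{184277}{279447} \approx -0.65943$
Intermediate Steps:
$g = -122259$ ($g = -9 - 122250 = -122259$)
$v = -95001$ ($v = -299 - \left(5591 + 89111\right) = -299 - 94702 = -95001$)
$U = -89276$
$\frac{v + U}{g + 401706} = \frac{-95001 - 89276}{-122259 + 401706} = - \frac{184277}{279447}$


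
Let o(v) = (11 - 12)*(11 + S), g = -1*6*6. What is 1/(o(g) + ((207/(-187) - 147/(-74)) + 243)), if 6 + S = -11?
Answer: 13838/3457833 ≈ 0.0040019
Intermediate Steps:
S = -17 (S = -6 - 11 = -17)
g = -36 (g = -6*6 = -36)
o(v) = 6 (o(v) = (11 - 12)*(11 - 17) = -1*(-6) = 6)
1/(o(g) + ((207/(-187) - 147/(-74)) + 243)) = 1/(6 + ((207/(-187) - 147/(-74)) + 243)) = 1/(6 + ((207*(-1/187) - 147*(-1/74)) + 243)) = 1/(6 + ((-207/187 + 147/74) + 243)) = 1/(6 + (12171/13838 + 243)) = 1/(6 + 3374805/13838) = 1/(3457833/13838) = 13838/3457833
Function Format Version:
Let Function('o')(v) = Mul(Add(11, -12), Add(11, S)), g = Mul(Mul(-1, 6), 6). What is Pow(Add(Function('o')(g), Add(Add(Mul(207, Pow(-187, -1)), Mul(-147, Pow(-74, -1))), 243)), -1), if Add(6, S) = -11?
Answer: Rational(13838, 3457833) ≈ 0.0040019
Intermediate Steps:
S = -17 (S = Add(-6, -11) = -17)
g = -36 (g = Mul(-6, 6) = -36)
Function('o')(v) = 6 (Function('o')(v) = Mul(Add(11, -12), Add(11, -17)) = Mul(-1, -6) = 6)
Pow(Add(Function('o')(g), Add(Add(Mul(207, Pow(-187, -1)), Mul(-147, Pow(-74, -1))), 243)), -1) = Pow(Add(6, Add(Add(Mul(207, Pow(-187, -1)), Mul(-147, Pow(-74, -1))), 243)), -1) = Pow(Add(6, Add(Add(Mul(207, Rational(-1, 187)), Mul(-147, Rational(-1, 74))), 243)), -1) = Pow(Add(6, Add(Add(Rational(-207, 187), Rational(147, 74)), 243)), -1) = Pow(Add(6, Add(Rational(12171, 13838), 243)), -1) = Pow(Add(6, Rational(3374805, 13838)), -1) = Pow(Rational(3457833, 13838), -1) = Rational(13838, 3457833)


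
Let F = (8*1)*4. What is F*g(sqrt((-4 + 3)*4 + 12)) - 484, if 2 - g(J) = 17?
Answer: -964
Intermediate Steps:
g(J) = -15 (g(J) = 2 - 1*17 = 2 - 17 = -15)
F = 32 (F = 8*4 = 32)
F*g(sqrt((-4 + 3)*4 + 12)) - 484 = 32*(-15) - 484 = -480 - 484 = -964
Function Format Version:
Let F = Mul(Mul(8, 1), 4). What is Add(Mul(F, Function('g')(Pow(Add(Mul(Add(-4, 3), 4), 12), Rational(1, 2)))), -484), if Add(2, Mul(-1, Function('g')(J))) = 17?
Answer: -964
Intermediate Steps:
Function('g')(J) = -15 (Function('g')(J) = Add(2, Mul(-1, 17)) = Add(2, -17) = -15)
F = 32 (F = Mul(8, 4) = 32)
Add(Mul(F, Function('g')(Pow(Add(Mul(Add(-4, 3), 4), 12), Rational(1, 2)))), -484) = Add(Mul(32, -15), -484) = Add(-480, -484) = -964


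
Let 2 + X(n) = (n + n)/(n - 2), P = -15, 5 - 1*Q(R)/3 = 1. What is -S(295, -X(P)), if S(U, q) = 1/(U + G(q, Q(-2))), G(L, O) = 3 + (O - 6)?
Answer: -1/304 ≈ -0.0032895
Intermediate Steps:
Q(R) = 12 (Q(R) = 15 - 3*1 = 15 - 3 = 12)
G(L, O) = -3 + O (G(L, O) = 3 + (-6 + O) = -3 + O)
X(n) = -2 + 2*n/(-2 + n) (X(n) = -2 + (n + n)/(n - 2) = -2 + (2*n)/(-2 + n) = -2 + 2*n/(-2 + n))
S(U, q) = 1/(9 + U) (S(U, q) = 1/(U + (-3 + 12)) = 1/(U + 9) = 1/(9 + U))
-S(295, -X(P)) = -1/(9 + 295) = -1/304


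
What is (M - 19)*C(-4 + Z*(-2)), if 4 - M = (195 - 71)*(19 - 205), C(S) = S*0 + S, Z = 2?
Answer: -184392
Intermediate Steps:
C(S) = S (C(S) = 0 + S = S)
M = 23068 (M = 4 - (195 - 71)*(19 - 205) = 4 - 124*(-186) = 4 - 1*(-23064) = 4 + 23064 = 23068)
(M - 19)*C(-4 + Z*(-2)) = (23068 - 19)*(-4 + 2*(-2)) = 23049*(-4 - 4) = 23049*(-8) = -184392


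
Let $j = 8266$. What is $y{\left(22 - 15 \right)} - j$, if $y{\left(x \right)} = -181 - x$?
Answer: $-8454$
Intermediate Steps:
$y{\left(22 - 15 \right)} - j = \left(-181 - \left(22 - 15\right)\right) - 8266 = \left(-181 - 7\right) - 8266 = -188 - 8266 = -8454$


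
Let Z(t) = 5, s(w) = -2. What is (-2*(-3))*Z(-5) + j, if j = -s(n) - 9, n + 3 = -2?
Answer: 23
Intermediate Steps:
n = -5 (n = -3 - 2 = -5)
j = -7 (j = -1*(-2) - 9 = 2 - 9 = -7)
(-2*(-3))*Z(-5) + j = -2*(-3)*5 - 7 = 6*5 - 7 = 30 - 7 = 23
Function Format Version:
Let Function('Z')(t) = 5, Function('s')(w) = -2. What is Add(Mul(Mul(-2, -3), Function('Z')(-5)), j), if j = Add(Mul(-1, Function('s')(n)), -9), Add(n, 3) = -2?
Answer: 23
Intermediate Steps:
n = -5 (n = Add(-3, -2) = -5)
j = -7 (j = Add(Mul(-1, -2), -9) = Add(2, -9) = -7)
Add(Mul(Mul(-2, -3), Function('Z')(-5)), j) = Add(Mul(Mul(-2, -3), 5), -7) = Add(Mul(6, 5), -7) = Add(30, -7) = 23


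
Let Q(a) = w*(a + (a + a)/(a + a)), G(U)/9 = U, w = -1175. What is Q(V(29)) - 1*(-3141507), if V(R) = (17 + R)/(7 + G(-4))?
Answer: 91123678/29 ≈ 3.1422e+6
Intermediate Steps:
G(U) = 9*U
V(R) = -17/29 - R/29 (V(R) = (17 + R)/(7 + 9*(-4)) = (17 + R)/(7 - 36) = (17 + R)/(-29) = (17 + R)*(-1/29) = -17/29 - R/29)
Q(a) = -1175 - 1175*a (Q(a) = -1175*(a + (a + a)/(a + a)) = -1175*(a + (2*a)/((2*a))) = -1175*(a + (2*a)*(1/(2*a))) = -1175*(a + 1) = -1175*(1 + a) = -1175 - 1175*a)
Q(V(29)) - 1*(-3141507) = (-1175 - 1175*(-17/29 - 1/29*29)) - 1*(-3141507) = (-1175 - 1175*(-17/29 - 1)) + 3141507 = (-1175 - 1175*(-46/29)) + 3141507 = (-1175 + 54050/29) + 3141507 = 19975/29 + 3141507 = 91123678/29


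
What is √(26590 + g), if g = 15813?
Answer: √42403 ≈ 205.92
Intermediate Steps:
√(26590 + g) = √(26590 + 15813) = √42403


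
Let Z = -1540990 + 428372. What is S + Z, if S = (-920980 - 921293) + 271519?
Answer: -2683372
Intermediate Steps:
S = -1570754 (S = -1842273 + 271519 = -1570754)
Z = -1112618
S + Z = -1570754 - 1112618 = -2683372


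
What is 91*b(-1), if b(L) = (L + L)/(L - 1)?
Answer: 91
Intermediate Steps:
b(L) = 2*L/(-1 + L) (b(L) = (2*L)/(-1 + L) = 2*L/(-1 + L))
91*b(-1) = 91*(2*(-1)/(-1 - 1)) = 91*(2*(-1)/(-2)) = 91*(2*(-1)*(-1/2)) = 91*1 = 91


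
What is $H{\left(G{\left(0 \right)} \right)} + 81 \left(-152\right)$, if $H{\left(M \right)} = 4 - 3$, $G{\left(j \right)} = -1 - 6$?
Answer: $-12311$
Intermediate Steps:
$G{\left(j \right)} = -7$ ($G{\left(j \right)} = -1 - 6 = -7$)
$H{\left(M \right)} = 1$ ($H{\left(M \right)} = 4 - 3 = 1$)
$H{\left(G{\left(0 \right)} \right)} + 81 \left(-152\right) = 1 + 81 \left(-152\right) = 1 - 12312 = -12311$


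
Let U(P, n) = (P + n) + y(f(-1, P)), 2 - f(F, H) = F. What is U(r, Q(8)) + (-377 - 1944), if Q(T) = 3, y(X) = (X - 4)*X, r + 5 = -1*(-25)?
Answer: -2301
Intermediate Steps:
r = 20 (r = -5 - 1*(-25) = -5 + 25 = 20)
f(F, H) = 2 - F
y(X) = X*(-4 + X) (y(X) = (-4 + X)*X = X*(-4 + X))
U(P, n) = -3 + P + n (U(P, n) = (P + n) + (2 - 1*(-1))*(-4 + (2 - 1*(-1))) = (P + n) + (2 + 1)*(-4 + (2 + 1)) = (P + n) + 3*(-4 + 3) = (P + n) + 3*(-1) = (P + n) - 3 = -3 + P + n)
U(r, Q(8)) + (-377 - 1944) = (-3 + 20 + 3) + (-377 - 1944) = 20 - 2321 = -2301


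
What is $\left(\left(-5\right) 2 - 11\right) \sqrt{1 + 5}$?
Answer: $- 21 \sqrt{6} \approx -51.439$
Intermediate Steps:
$\left(\left(-5\right) 2 - 11\right) \sqrt{1 + 5} = \left(-10 - 11\right) \sqrt{6} = - 21 \sqrt{6}$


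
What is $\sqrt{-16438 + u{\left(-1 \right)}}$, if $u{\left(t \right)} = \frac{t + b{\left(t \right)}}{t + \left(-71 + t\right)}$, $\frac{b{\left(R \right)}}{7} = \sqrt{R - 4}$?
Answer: $\frac{\sqrt{-87598029 - 511 i \sqrt{5}}}{73} \approx 0.00083619 - 128.21 i$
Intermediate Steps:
$b{\left(R \right)} = 7 \sqrt{-4 + R}$ ($b{\left(R \right)} = 7 \sqrt{R - 4} = 7 \sqrt{-4 + R}$)
$u{\left(t \right)} = \frac{t + 7 \sqrt{-4 + t}}{-71 + 2 t}$ ($u{\left(t \right)} = \frac{t + 7 \sqrt{-4 + t}}{t + \left(-71 + t\right)} = \frac{t + 7 \sqrt{-4 + t}}{-71 + 2 t}$)
$\sqrt{-16438 + u{\left(-1 \right)}} = \sqrt{-16438 + \frac{-1 + 7 \sqrt{-4 - 1}}{-71 + 2 \left(-1\right)}} = \sqrt{-16438 + \frac{-1 + 7 \sqrt{-5}}{-71 - 2}} = \sqrt{-16438 + \frac{-1 + 7 i \sqrt{5}}{-73}} = \sqrt{-16438 - \frac{-1 + 7 i \sqrt{5}}{73}} = \sqrt{-16438 + \left(\frac{1}{73} - \frac{7 i \sqrt{5}}{73}\right)} = \sqrt{- \frac{1199973}{73} - \frac{7 i \sqrt{5}}{73}}$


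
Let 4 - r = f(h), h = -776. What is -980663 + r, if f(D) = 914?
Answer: -981573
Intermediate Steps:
r = -910 (r = 4 - 1*914 = 4 - 914 = -910)
-980663 + r = -980663 - 910 = -981573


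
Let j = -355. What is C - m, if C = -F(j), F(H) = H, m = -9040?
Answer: 9395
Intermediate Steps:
C = 355 (C = -1*(-355) = 355)
C - m = 355 - 1*(-9040) = 355 + 9040 = 9395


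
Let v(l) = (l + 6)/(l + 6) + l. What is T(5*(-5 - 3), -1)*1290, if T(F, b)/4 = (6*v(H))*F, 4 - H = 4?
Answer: -1238400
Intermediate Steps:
H = 0 (H = 4 - 1*4 = 4 - 4 = 0)
v(l) = 1 + l (v(l) = (6 + l)/(6 + l) + l = 1 + l)
T(F, b) = 24*F (T(F, b) = 4*((6*(1 + 0))*F) = 4*((6*1)*F) = 4*(6*F) = 24*F)
T(5*(-5 - 3), -1)*1290 = (24*(5*(-5 - 3)))*1290 = (24*(5*(-8)))*1290 = (24*(-40))*1290 = -960*1290 = -1238400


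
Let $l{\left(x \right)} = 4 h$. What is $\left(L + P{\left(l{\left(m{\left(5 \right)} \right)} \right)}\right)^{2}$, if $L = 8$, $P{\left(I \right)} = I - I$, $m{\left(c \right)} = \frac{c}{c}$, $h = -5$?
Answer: $64$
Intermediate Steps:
$m{\left(c \right)} = 1$
$l{\left(x \right)} = -20$ ($l{\left(x \right)} = 4 \left(-5\right) = -20$)
$P{\left(I \right)} = 0$
$\left(L + P{\left(l{\left(m{\left(5 \right)} \right)} \right)}\right)^{2} = \left(8 + 0\right)^{2} = 8^{2} = 64$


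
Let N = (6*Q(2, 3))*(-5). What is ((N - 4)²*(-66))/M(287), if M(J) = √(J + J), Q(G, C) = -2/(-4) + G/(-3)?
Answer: -33*√574/287 ≈ -2.7548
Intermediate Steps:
Q(G, C) = ½ - G/3 (Q(G, C) = -2*(-¼) + G*(-⅓) = ½ - G/3)
M(J) = √2*√J (M(J) = √(2*J) = √2*√J)
N = 5 (N = (6*(½ - ⅓*2))*(-5) = (6*(½ - ⅔))*(-5) = (6*(-⅙))*(-5) = -1*(-5) = 5)
((N - 4)²*(-66))/M(287) = ((5 - 4)²*(-66))/((√2*√287)) = (1²*(-66))/(√574) = (1*(-66))*(√574/574) = -33*√574/287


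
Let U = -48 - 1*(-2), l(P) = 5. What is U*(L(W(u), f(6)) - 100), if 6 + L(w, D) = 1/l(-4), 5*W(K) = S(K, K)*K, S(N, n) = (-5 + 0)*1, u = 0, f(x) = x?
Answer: 24334/5 ≈ 4866.8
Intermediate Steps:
S(N, n) = -5 (S(N, n) = -5*1 = -5)
W(K) = -K (W(K) = (-5*K)/5 = -K)
L(w, D) = -29/5 (L(w, D) = -6 + 1/5 = -6 + ⅕ = -29/5)
U = -46 (U = -48 + 2 = -46)
U*(L(W(u), f(6)) - 100) = -46*(-29/5 - 100) = -46*(-529/5) = 24334/5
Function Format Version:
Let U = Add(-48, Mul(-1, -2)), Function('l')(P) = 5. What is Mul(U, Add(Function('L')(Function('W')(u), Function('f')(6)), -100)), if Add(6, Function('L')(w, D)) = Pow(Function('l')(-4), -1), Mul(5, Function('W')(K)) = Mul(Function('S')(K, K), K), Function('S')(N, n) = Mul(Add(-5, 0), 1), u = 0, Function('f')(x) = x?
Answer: Rational(24334, 5) ≈ 4866.8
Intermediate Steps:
Function('S')(N, n) = -5 (Function('S')(N, n) = Mul(-5, 1) = -5)
Function('W')(K) = Mul(-1, K) (Function('W')(K) = Mul(Rational(1, 5), Mul(-5, K)) = Mul(-1, K))
Function('L')(w, D) = Rational(-29, 5) (Function('L')(w, D) = Add(-6, Pow(5, -1)) = Add(-6, Rational(1, 5)) = Rational(-29, 5))
U = -46 (U = Add(-48, 2) = -46)
Mul(U, Add(Function('L')(Function('W')(u), Function('f')(6)), -100)) = Mul(-46, Add(Rational(-29, 5), -100)) = Mul(-46, Rational(-529, 5)) = Rational(24334, 5)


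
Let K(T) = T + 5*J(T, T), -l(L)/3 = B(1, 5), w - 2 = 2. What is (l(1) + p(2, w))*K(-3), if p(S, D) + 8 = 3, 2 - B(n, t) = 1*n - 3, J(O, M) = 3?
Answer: -204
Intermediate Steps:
w = 4 (w = 2 + 2 = 4)
B(n, t) = 5 - n (B(n, t) = 2 - (1*n - 3) = 2 - (n - 3) = 2 - (-3 + n) = 2 + (3 - n) = 5 - n)
p(S, D) = -5 (p(S, D) = -8 + 3 = -5)
l(L) = -12 (l(L) = -3*(5 - 1*1) = -3*(5 - 1) = -3*4 = -12)
K(T) = 15 + T (K(T) = T + 5*3 = T + 15 = 15 + T)
(l(1) + p(2, w))*K(-3) = (-12 - 5)*(15 - 3) = -17*12 = -204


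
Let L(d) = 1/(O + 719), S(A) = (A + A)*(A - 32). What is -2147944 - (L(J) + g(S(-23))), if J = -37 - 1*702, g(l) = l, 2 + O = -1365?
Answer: -1393507151/648 ≈ -2.1505e+6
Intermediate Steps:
O = -1367 (O = -2 - 1365 = -1367)
S(A) = 2*A*(-32 + A) (S(A) = (2*A)*(-32 + A) = 2*A*(-32 + A))
J = -739 (J = -37 - 702 = -739)
L(d) = -1/648 (L(d) = 1/(-1367 + 719) = 1/(-648) = -1/648)
-2147944 - (L(J) + g(S(-23))) = -2147944 - (-1/648 + 2*(-23)*(-32 - 23)) = -2147944 - (-1/648 + 2*(-23)*(-55)) = -2147944 - (-1/648 + 2530) = -2147944 - 1*1639439/648 = -2147944 - 1639439/648 = -1393507151/648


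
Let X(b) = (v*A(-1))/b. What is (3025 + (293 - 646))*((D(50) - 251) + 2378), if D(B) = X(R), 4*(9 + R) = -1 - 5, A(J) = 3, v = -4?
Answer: 39804784/7 ≈ 5.6864e+6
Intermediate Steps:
R = -21/2 (R = -9 + (-1 - 5)/4 = -9 + (1/4)*(-6) = -9 - 3/2 = -21/2 ≈ -10.500)
X(b) = -12/b (X(b) = (-4*3)/b = -12/b)
D(B) = 8/7 (D(B) = -12/(-21/2) = -12*(-2/21) = 8/7)
(3025 + (293 - 646))*((D(50) - 251) + 2378) = (3025 + (293 - 646))*((8/7 - 251) + 2378) = (3025 - 353)*(-1749/7 + 2378) = 2672*(14897/7) = 39804784/7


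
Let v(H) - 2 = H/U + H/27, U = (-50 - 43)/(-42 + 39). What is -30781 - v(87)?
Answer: -8590139/279 ≈ -30789.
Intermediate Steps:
U = 31 (U = -93/(-3) = -93*(-⅓) = 31)
v(H) = 2 + 58*H/837 (v(H) = 2 + (H/31 + H/27) = 2 + 58*H/837)
-30781 - v(87) = -30781 - (2 + (58/837)*87) = -30781 - (2 + 1682/279) = -30781 - 1*2240/279 = -30781 - 2240/279 = -8590139/279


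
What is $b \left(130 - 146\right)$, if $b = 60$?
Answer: $-960$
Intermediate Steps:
$b \left(130 - 146\right) = 60 \left(130 - 146\right) = 60 \left(-16\right) = -960$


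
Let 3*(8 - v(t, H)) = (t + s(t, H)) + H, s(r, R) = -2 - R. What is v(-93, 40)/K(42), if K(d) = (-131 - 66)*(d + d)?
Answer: -17/7092 ≈ -0.0023971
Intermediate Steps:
K(d) = -394*d
v(t, H) = 26/3 - t/3 (v(t, H) = 8 - ((t + (-2 - H)) + H)/3 = 8 - ((-2 + t - H) + H)/3 = 8 - (-2 + t)/3 = 8 + (2/3 - t/3) = 26/3 - t/3)
v(-93, 40)/K(42) = (26/3 - 1/3*(-93))/((-394*42)) = (26/3 + 31)/(-16548) = (119/3)*(-1/16548) = -17/7092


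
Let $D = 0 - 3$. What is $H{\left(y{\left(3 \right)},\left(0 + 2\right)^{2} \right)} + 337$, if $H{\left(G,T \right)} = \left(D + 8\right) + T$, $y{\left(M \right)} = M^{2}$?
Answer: $346$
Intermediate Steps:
$D = -3$ ($D = 0 - 3 = -3$)
$H{\left(G,T \right)} = 5 + T$ ($H{\left(G,T \right)} = \left(-3 + 8\right) + T = 5 + T$)
$H{\left(y{\left(3 \right)},\left(0 + 2\right)^{2} \right)} + 337 = \left(5 + \left(0 + 2\right)^{2}\right) + 337 = \left(5 + 2^{2}\right) + 337 = \left(5 + 4\right) + 337 = 9 + 337 = 346$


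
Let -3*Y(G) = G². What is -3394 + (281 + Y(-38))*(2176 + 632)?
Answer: -565930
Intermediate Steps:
Y(G) = -G²/3
-3394 + (281 + Y(-38))*(2176 + 632) = -3394 + (281 - ⅓*(-38)²)*(2176 + 632) = -3394 + (281 - ⅓*1444)*2808 = -3394 + (281 - 1444/3)*2808 = -3394 - 601/3*2808 = -3394 - 562536 = -565930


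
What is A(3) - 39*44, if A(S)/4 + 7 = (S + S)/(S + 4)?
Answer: -12184/7 ≈ -1740.6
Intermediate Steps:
A(S) = -28 + 8*S/(4 + S) (A(S) = -28 + 4*((S + S)/(S + 4)) = -28 + 4*((2*S)/(4 + S)) = -28 + 4*(2*S/(4 + S)) = -28 + 8*S/(4 + S))
A(3) - 39*44 = 4*(-28 - 5*3)/(4 + 3) - 39*44 = 4*(-28 - 15)/7 - 1716 = 4*(⅐)*(-43) - 1716 = -172/7 - 1716 = -12184/7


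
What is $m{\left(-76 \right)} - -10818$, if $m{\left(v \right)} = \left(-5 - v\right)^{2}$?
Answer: $15859$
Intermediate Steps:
$m{\left(-76 \right)} - -10818 = \left(5 - 76\right)^{2} - -10818 = \left(-71\right)^{2} + 10818 = 5041 + 10818 = 15859$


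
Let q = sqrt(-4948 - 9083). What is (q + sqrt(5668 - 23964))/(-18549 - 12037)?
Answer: I*(-3*sqrt(1559) - 2*sqrt(4574))/30586 ≈ -0.0082951*I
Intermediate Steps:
q = 3*I*sqrt(1559) (q = sqrt(-14031) = 3*I*sqrt(1559) ≈ 118.45*I)
(q + sqrt(5668 - 23964))/(-18549 - 12037) = (3*I*sqrt(1559) + sqrt(5668 - 23964))/(-18549 - 12037) = (3*I*sqrt(1559) + sqrt(-18296))/(-30586) = (3*I*sqrt(1559) + 2*I*sqrt(4574))*(-1/30586) = (2*I*sqrt(4574) + 3*I*sqrt(1559))*(-1/30586) = -3*I*sqrt(1559)/30586 - I*sqrt(4574)/15293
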